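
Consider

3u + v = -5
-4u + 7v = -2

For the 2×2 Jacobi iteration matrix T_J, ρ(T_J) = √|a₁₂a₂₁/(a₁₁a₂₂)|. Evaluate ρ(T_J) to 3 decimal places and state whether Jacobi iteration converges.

0.436

a₁₂a₂₁/(a₁₁a₂₂) = (1)·(-4) / ((3)·(7)) = -0.190476
ρ = √|-0.190476| = √0.190476 = 0.436
ρ < 1, so Jacobi converges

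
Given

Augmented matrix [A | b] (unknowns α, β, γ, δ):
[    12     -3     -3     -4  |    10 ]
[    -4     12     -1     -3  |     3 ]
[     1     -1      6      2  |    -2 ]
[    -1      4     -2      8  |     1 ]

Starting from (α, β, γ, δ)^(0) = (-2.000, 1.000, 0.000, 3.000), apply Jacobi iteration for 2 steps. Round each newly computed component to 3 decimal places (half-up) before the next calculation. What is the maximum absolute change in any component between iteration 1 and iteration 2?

Iteration 1:
  α = (10 - (-3)·1.000 - (-3)·0.000 - (-4)·3.000) / (12) = 2.083
  β = (3 - (-4)·-2.000 - (-1)·0.000 - (-3)·3.000) / (12) = 0.333
  γ = (-2 - (1)·-2.000 - (-1)·1.000 - (2)·3.000) / (6) = -0.833
  δ = (1 - (-1)·-2.000 - (4)·1.000 - (-2)·0.000) / (8) = -0.625
Iteration 2:
  α = (10 - (-3)·0.333 - (-3)·-0.833 - (-4)·-0.625) / (12) = 0.500
  β = (3 - (-4)·2.083 - (-1)·-0.833 - (-3)·-0.625) / (12) = 0.719
  γ = (-2 - (1)·2.083 - (-1)·0.333 - (2)·-0.625) / (6) = -0.417
  δ = (1 - (-1)·2.083 - (4)·0.333 - (-2)·-0.833) / (8) = 0.011
Change: (-1.583, 0.386, 0.416, 0.636) → max |·| = 1.583

1.583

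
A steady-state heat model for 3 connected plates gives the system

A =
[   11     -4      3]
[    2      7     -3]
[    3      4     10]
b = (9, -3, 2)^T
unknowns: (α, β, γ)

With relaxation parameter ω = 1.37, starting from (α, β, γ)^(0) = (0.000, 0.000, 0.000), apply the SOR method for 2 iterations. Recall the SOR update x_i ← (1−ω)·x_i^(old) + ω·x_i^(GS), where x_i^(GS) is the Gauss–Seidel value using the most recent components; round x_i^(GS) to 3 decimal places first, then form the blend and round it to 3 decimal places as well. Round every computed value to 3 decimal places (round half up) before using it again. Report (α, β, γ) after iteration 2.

Iteration 1:
  α: GS value = (9 - (-4)·0.000 - (3)·0.000) / (11) = 0.818;  α ← (1−ω)·0.000 + ω·0.818 = 1.121
  β: GS value = (-3 - (2)·1.121 - (-3)·0.000) / (7) = -0.749;  β ← (1−ω)·0.000 + ω·-0.749 = -1.026
  γ: GS value = (2 - (3)·1.121 - (4)·-1.026) / (10) = 0.274;  γ ← (1−ω)·0.000 + ω·0.274 = 0.375
Iteration 2:
  α: GS value = (9 - (-4)·-1.026 - (3)·0.375) / (11) = 0.343;  α ← (1−ω)·1.121 + ω·0.343 = 0.055
  β: GS value = (-3 - (2)·0.055 - (-3)·0.375) / (7) = -0.284;  β ← (1−ω)·-1.026 + ω·-0.284 = -0.009
  γ: GS value = (2 - (3)·0.055 - (4)·-0.009) / (10) = 0.187;  γ ← (1−ω)·0.375 + ω·0.187 = 0.117

(0.055, -0.009, 0.117)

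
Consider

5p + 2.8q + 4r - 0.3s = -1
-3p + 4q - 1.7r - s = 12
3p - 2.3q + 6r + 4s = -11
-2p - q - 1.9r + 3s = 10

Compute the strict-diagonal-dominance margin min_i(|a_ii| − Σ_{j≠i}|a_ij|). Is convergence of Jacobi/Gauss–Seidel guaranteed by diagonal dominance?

row 1: |5| − (2.8+4+0.3) = -2.1
row 2: |4| − (3+1.7+1) = -1.7
row 3: |6| − (3+2.3+4) = -3.3
row 4: |3| − (2+1+1.9) = -1.9
minimum over rows = -3.3 → not strictly diagonally dominant

-3.3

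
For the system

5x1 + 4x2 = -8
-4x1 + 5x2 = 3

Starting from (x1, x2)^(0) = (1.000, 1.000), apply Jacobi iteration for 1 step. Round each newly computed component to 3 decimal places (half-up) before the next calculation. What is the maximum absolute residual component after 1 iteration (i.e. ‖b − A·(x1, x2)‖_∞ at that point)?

13.600

Iteration 1:
  x1 = (-8 - (4)·1.000) / (5) = -2.400
  x2 = (3 - (-4)·1.000) / (5) = 1.400
Residual b − A·x = (-1.600, -13.600); ∞-norm = 13.600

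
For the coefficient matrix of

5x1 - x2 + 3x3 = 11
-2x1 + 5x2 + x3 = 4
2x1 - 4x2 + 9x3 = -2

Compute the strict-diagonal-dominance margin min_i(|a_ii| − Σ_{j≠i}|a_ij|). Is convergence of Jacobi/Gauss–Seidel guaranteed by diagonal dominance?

1

row 1: |5| − (1+3) = 1
row 2: |5| − (2+1) = 2
row 3: |9| − (2+4) = 3
minimum over rows = 1 → strictly diagonally dominant (convergence guaranteed)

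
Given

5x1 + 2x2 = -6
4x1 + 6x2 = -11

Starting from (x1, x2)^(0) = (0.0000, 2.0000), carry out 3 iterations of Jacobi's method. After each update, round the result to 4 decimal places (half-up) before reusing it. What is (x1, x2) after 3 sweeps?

(-1.0000, -1.5222)

Iteration 1:
  x1 = (-6 - (2)·2.0000) / (5) = -2.0000
  x2 = (-11 - (4)·0.0000) / (6) = -1.8333
Iteration 2:
  x1 = (-6 - (2)·-1.8333) / (5) = -0.4667
  x2 = (-11 - (4)·-2.0000) / (6) = -0.5000
Iteration 3:
  x1 = (-6 - (2)·-0.5000) / (5) = -1.0000
  x2 = (-11 - (4)·-0.4667) / (6) = -1.5222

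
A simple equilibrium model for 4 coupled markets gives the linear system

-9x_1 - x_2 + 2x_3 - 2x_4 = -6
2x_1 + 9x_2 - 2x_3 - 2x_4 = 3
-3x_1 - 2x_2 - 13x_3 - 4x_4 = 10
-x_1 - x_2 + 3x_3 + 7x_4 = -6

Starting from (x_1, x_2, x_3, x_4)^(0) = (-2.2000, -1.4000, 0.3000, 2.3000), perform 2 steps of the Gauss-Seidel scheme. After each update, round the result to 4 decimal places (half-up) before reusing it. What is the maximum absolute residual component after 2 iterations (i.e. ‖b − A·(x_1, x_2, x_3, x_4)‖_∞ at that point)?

Iteration 1:
  x_1 = (-6 - (-1)·-1.4000 - (2)·0.3000 - (-2)·2.3000) / (-9) = 0.3778
  x_2 = (3 - (2)·0.3778 - (-2)·0.3000 - (-2)·2.3000) / (9) = 0.8272
  x_3 = (10 - (-3)·0.3778 - (-2)·0.8272 - (-4)·2.3000) / (-13) = -1.6914
  x_4 = (-6 - (-1)·0.3778 - (-1)·0.8272 - (3)·-1.6914) / (7) = 0.0399
Iteration 2:
  x_1 = (-6 - (-1)·0.8272 - (2)·-1.6914 - (-2)·0.0399) / (-9) = 0.1900
  x_2 = (3 - (2)·0.1900 - (-2)·-1.6914 - (-2)·0.0399) / (9) = -0.0759
  x_3 = (10 - (-3)·0.1900 - (-2)·-0.0759 - (-4)·0.0399) / (-13) = -0.8137
  x_4 = (-6 - (-1)·0.1900 - (-1)·-0.0759 - (3)·-0.8137) / (7) = -0.4921
Residual b − A·x = (-3.7227, 0.6915, -2.1283, -0.0001); ∞-norm = 3.7227

3.7227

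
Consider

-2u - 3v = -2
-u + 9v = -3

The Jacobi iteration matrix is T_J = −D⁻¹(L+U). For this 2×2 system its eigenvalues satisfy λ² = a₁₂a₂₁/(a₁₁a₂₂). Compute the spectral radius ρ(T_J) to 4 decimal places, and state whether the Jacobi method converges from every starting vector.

0.4082

a₁₂a₂₁/(a₁₁a₂₂) = (-3)·(-1) / ((-2)·(9)) = -0.166667
ρ = √|-0.166667| = √0.166667 = 0.4082
ρ < 1, so Jacobi converges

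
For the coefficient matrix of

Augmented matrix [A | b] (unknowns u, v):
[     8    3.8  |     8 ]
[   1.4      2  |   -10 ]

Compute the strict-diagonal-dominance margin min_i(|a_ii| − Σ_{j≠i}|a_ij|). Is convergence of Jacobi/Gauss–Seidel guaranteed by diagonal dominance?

0.6

row 1: |8| − (3.8) = 4.2
row 2: |2| − (1.4) = 0.6
minimum over rows = 0.6 → strictly diagonally dominant (convergence guaranteed)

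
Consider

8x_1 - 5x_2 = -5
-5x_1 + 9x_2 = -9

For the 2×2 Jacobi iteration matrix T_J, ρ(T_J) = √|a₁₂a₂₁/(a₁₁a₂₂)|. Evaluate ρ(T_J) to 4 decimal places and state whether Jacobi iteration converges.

0.5893

a₁₂a₂₁/(a₁₁a₂₂) = (-5)·(-5) / ((8)·(9)) = 0.347222
ρ = √|0.347222| = √0.347222 = 0.5893
ρ < 1, so Jacobi converges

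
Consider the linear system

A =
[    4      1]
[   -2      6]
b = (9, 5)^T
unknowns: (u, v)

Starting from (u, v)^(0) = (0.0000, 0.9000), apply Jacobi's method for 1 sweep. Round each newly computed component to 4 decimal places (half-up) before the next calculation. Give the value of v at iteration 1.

Iteration 1:
  u = (9 - (1)·0.9000) / (4) = 2.0250
  v = (5 - (-2)·0.0000) / (6) = 0.8333

0.8333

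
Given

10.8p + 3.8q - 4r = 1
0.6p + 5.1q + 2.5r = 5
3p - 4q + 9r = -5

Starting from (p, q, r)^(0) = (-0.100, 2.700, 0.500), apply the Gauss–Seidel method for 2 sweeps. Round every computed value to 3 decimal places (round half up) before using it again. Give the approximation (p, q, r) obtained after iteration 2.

Iteration 1:
  p = (1 - (3.8)·2.700 - (-4)·0.500) / (10.8) = -0.672
  q = (5 - (0.6)·-0.672 - (2.5)·0.500) / (5.1) = 0.814
  r = (-5 - (3)·-0.672 - (-4)·0.814) / (9) = 0.030
Iteration 2:
  p = (1 - (3.8)·0.814 - (-4)·0.030) / (10.8) = -0.183
  q = (5 - (0.6)·-0.183 - (2.5)·0.030) / (5.1) = 0.987
  r = (-5 - (3)·-0.183 - (-4)·0.987) / (9) = -0.056

(-0.183, 0.987, -0.056)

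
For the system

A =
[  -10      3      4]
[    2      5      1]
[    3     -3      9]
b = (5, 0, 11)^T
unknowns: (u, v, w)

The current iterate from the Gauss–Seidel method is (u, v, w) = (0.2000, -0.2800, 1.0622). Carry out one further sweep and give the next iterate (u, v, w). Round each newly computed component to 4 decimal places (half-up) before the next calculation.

One sweep:
  u = (5 - (3)·-0.2800 - (4)·1.0622) / (-10) = -0.1591
  v = (0 - (2)·-0.1591 - (1)·1.0622) / (5) = -0.1488
  w = (11 - (3)·-0.1591 - (-3)·-0.1488) / (9) = 1.2257

(-0.1591, -0.1488, 1.2257)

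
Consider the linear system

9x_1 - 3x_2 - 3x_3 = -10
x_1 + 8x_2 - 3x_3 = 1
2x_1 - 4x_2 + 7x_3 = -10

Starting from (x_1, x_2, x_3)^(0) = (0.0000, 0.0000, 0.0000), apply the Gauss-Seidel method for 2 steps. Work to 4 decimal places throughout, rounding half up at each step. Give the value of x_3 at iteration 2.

Iteration 1:
  x_1 = (-10 - (-3)·0.0000 - (-3)·0.0000) / (9) = -1.1111
  x_2 = (1 - (1)·-1.1111 - (-3)·0.0000) / (8) = 0.2639
  x_3 = (-10 - (2)·-1.1111 - (-4)·0.2639) / (7) = -0.9603
Iteration 2:
  x_1 = (-10 - (-3)·0.2639 - (-3)·-0.9603) / (9) = -1.3432
  x_2 = (1 - (1)·-1.3432 - (-3)·-0.9603) / (8) = -0.0672
  x_3 = (-10 - (2)·-1.3432 - (-4)·-0.0672) / (7) = -1.0832

-1.0832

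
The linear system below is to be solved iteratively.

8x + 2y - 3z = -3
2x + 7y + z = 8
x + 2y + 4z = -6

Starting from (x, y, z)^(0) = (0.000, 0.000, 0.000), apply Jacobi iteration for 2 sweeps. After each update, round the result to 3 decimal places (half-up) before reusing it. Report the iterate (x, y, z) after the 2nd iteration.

(-1.223, 1.464, -1.978)

Iteration 1:
  x = (-3 - (2)·0.000 - (-3)·0.000) / (8) = -0.375
  y = (8 - (2)·0.000 - (1)·0.000) / (7) = 1.143
  z = (-6 - (1)·0.000 - (2)·0.000) / (4) = -1.500
Iteration 2:
  x = (-3 - (2)·1.143 - (-3)·-1.500) / (8) = -1.223
  y = (8 - (2)·-0.375 - (1)·-1.500) / (7) = 1.464
  z = (-6 - (1)·-0.375 - (2)·1.143) / (4) = -1.978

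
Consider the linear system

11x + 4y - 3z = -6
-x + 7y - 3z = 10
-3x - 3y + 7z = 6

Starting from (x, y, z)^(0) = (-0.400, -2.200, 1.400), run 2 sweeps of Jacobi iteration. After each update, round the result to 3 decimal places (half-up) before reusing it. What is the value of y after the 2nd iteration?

Iteration 1:
  x = (-6 - (4)·-2.200 - (-3)·1.400) / (11) = 0.636
  y = (10 - (-1)·-0.400 - (-3)·1.400) / (7) = 1.971
  z = (6 - (-3)·-0.400 - (-3)·-2.200) / (7) = -0.257
Iteration 2:
  x = (-6 - (4)·1.971 - (-3)·-0.257) / (11) = -1.332
  y = (10 - (-1)·0.636 - (-3)·-0.257) / (7) = 1.409
  z = (6 - (-3)·0.636 - (-3)·1.971) / (7) = 1.974

1.409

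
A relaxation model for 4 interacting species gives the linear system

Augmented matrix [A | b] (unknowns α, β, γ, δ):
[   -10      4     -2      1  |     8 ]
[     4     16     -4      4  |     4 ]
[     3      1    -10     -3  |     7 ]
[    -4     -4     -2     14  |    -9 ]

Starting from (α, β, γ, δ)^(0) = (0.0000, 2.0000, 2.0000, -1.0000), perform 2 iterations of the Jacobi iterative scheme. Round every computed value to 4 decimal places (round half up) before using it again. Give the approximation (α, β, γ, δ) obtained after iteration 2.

Iteration 1:
  α = (8 - (4)·2.0000 - (-2)·2.0000 - (1)·-1.0000) / (-10) = -0.5000
  β = (4 - (4)·0.0000 - (-4)·2.0000 - (4)·-1.0000) / (16) = 1.0000
  γ = (7 - (3)·0.0000 - (1)·2.0000 - (-3)·-1.0000) / (-10) = -0.2000
  δ = (-9 - (-4)·0.0000 - (-4)·2.0000 - (-2)·2.0000) / (14) = 0.2143
Iteration 2:
  α = (8 - (4)·1.0000 - (-2)·-0.2000 - (1)·0.2143) / (-10) = -0.3386
  β = (4 - (4)·-0.5000 - (-4)·-0.2000 - (4)·0.2143) / (16) = 0.2714
  γ = (7 - (3)·-0.5000 - (1)·1.0000 - (-3)·0.2143) / (-10) = -0.8143
  δ = (-9 - (-4)·-0.5000 - (-4)·1.0000 - (-2)·-0.2000) / (14) = -0.5286

(-0.3386, 0.2714, -0.8143, -0.5286)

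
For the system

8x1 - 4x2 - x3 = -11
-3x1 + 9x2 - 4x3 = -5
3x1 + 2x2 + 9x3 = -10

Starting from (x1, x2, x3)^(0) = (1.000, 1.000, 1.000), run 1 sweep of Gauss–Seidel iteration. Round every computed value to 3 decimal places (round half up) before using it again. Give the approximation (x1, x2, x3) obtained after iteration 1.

(-0.750, -0.361, -0.781)

Iteration 1:
  x1 = (-11 - (-4)·1.000 - (-1)·1.000) / (8) = -0.750
  x2 = (-5 - (-3)·-0.750 - (-4)·1.000) / (9) = -0.361
  x3 = (-10 - (3)·-0.750 - (2)·-0.361) / (9) = -0.781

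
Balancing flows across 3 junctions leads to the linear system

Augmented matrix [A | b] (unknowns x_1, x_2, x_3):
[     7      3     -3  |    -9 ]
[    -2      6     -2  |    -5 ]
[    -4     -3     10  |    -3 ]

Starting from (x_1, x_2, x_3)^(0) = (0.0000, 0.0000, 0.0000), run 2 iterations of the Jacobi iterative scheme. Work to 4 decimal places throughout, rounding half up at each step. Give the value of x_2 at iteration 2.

Iteration 1:
  x_1 = (-9 - (3)·0.0000 - (-3)·0.0000) / (7) = -1.2857
  x_2 = (-5 - (-2)·0.0000 - (-2)·0.0000) / (6) = -0.8333
  x_3 = (-3 - (-4)·0.0000 - (-3)·0.0000) / (10) = -0.3000
Iteration 2:
  x_1 = (-9 - (3)·-0.8333 - (-3)·-0.3000) / (7) = -1.0572
  x_2 = (-5 - (-2)·-1.2857 - (-2)·-0.3000) / (6) = -1.3619
  x_3 = (-3 - (-4)·-1.2857 - (-3)·-0.8333) / (10) = -1.0643

-1.3619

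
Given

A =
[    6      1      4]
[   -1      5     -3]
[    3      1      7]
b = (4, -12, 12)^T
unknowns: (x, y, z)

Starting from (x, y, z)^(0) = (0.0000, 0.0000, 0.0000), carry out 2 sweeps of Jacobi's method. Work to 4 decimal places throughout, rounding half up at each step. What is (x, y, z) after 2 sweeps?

Iteration 1:
  x = (4 - (1)·0.0000 - (4)·0.0000) / (6) = 0.6667
  y = (-12 - (-1)·0.0000 - (-3)·0.0000) / (5) = -2.4000
  z = (12 - (3)·0.0000 - (1)·0.0000) / (7) = 1.7143
Iteration 2:
  x = (4 - (1)·-2.4000 - (4)·1.7143) / (6) = -0.0762
  y = (-12 - (-1)·0.6667 - (-3)·1.7143) / (5) = -1.2381
  z = (12 - (3)·0.6667 - (1)·-2.4000) / (7) = 1.7714

(-0.0762, -1.2381, 1.7714)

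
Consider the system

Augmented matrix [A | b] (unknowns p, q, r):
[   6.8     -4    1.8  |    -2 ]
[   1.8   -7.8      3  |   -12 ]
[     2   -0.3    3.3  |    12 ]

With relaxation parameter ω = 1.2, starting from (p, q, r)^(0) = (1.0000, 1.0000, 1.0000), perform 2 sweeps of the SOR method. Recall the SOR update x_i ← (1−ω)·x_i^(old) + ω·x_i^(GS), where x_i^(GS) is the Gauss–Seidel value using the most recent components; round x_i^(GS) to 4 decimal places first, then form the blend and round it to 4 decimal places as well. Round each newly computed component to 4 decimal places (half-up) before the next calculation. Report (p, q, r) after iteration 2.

Iteration 1:
  p: GS value = (-2 - (-4)·1.0000 - (1.8)·1.0000) / (6.8) = 0.0294;  p ← (1−ω)·1.0000 + ω·0.0294 = -0.1647
  q: GS value = (-12 - (1.8)·-0.1647 - (3)·1.0000) / (-7.8) = 1.8851;  q ← (1−ω)·1.0000 + ω·1.8851 = 2.0621
  r: GS value = (12 - (2)·-0.1647 - (-0.3)·2.0621) / (3.3) = 3.9236;  r ← (1−ω)·1.0000 + ω·3.9236 = 4.5083
Iteration 2:
  p: GS value = (-2 - (-4)·2.0621 - (1.8)·4.5083) / (6.8) = -0.2745;  p ← (1−ω)·-0.1647 + ω·-0.2745 = -0.2965
  q: GS value = (-12 - (1.8)·-0.2965 - (3)·4.5083) / (-7.8) = 3.2040;  q ← (1−ω)·2.0621 + ω·3.2040 = 3.4324
  r: GS value = (12 - (2)·-0.2965 - (-0.3)·3.4324) / (3.3) = 4.1281;  r ← (1−ω)·4.5083 + ω·4.1281 = 4.0521

(-0.2965, 3.4324, 4.0521)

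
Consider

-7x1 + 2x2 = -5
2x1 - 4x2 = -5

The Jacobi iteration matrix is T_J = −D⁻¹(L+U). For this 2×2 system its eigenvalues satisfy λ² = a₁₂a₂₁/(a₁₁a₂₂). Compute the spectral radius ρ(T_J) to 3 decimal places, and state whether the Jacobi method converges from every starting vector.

a₁₂a₂₁/(a₁₁a₂₂) = (2)·(2) / ((-7)·(-4)) = 0.142857
ρ = √|0.142857| = √0.142857 = 0.378
ρ < 1, so Jacobi converges

0.378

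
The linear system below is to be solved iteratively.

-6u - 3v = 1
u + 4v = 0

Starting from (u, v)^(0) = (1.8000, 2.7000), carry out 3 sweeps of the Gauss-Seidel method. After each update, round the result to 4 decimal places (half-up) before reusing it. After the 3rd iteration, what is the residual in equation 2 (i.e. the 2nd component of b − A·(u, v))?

0.0000

Iteration 1:
  u = (1 - (-3)·2.7000) / (-6) = -1.5167
  v = (0 - (1)·-1.5167) / (4) = 0.3792
Iteration 2:
  u = (1 - (-3)·0.3792) / (-6) = -0.3563
  v = (0 - (1)·-0.3563) / (4) = 0.0891
Iteration 3:
  u = (1 - (-3)·0.0891) / (-6) = -0.2112
  v = (0 - (1)·-0.2112) / (4) = 0.0528
Residual b − A·x = (-0.1088, 0.0000)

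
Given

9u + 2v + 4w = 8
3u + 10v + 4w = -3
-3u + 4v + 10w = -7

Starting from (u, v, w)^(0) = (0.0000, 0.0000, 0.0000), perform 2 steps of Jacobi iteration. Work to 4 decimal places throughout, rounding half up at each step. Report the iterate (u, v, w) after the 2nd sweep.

Iteration 1:
  u = (8 - (2)·0.0000 - (4)·0.0000) / (9) = 0.8889
  v = (-3 - (3)·0.0000 - (4)·0.0000) / (10) = -0.3000
  w = (-7 - (-3)·0.0000 - (4)·0.0000) / (10) = -0.7000
Iteration 2:
  u = (8 - (2)·-0.3000 - (4)·-0.7000) / (9) = 1.2667
  v = (-3 - (3)·0.8889 - (4)·-0.7000) / (10) = -0.2867
  w = (-7 - (-3)·0.8889 - (4)·-0.3000) / (10) = -0.3133

(1.2667, -0.2867, -0.3133)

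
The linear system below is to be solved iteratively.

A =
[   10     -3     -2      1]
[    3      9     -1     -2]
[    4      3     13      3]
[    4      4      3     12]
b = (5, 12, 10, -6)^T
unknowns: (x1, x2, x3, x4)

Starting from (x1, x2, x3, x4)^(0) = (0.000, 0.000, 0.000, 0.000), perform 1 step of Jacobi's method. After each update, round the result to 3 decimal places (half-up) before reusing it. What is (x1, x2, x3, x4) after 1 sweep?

Iteration 1:
  x1 = (5 - (-3)·0.000 - (-2)·0.000 - (1)·0.000) / (10) = 0.500
  x2 = (12 - (3)·0.000 - (-1)·0.000 - (-2)·0.000) / (9) = 1.333
  x3 = (10 - (4)·0.000 - (3)·0.000 - (3)·0.000) / (13) = 0.769
  x4 = (-6 - (4)·0.000 - (4)·0.000 - (3)·0.000) / (12) = -0.500

(0.500, 1.333, 0.769, -0.500)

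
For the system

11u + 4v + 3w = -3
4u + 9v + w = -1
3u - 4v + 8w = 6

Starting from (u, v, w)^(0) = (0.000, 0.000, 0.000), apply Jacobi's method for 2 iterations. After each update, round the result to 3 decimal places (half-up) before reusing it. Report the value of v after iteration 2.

Iteration 1:
  u = (-3 - (4)·0.000 - (3)·0.000) / (11) = -0.273
  v = (-1 - (4)·0.000 - (1)·0.000) / (9) = -0.111
  w = (6 - (3)·0.000 - (-4)·0.000) / (8) = 0.750
Iteration 2:
  u = (-3 - (4)·-0.111 - (3)·0.750) / (11) = -0.437
  v = (-1 - (4)·-0.273 - (1)·0.750) / (9) = -0.073
  w = (6 - (3)·-0.273 - (-4)·-0.111) / (8) = 0.797

-0.073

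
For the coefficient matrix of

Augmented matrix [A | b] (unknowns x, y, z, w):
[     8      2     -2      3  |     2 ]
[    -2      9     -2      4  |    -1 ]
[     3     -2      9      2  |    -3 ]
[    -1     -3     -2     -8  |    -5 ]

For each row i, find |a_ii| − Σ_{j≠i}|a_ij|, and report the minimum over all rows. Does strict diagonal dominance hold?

1

row 1: |8| − (2+2+3) = 1
row 2: |9| − (2+2+4) = 1
row 3: |9| − (3+2+2) = 2
row 4: |-8| − (1+3+2) = 2
minimum over rows = 1 → strictly diagonally dominant (convergence guaranteed)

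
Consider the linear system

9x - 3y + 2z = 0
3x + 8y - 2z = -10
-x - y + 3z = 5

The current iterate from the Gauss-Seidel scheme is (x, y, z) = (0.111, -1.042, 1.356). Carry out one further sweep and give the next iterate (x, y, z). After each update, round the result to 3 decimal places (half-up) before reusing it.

One sweep:
  x = (0 - (-3)·-1.042 - (2)·1.356) / (9) = -0.649
  y = (-10 - (3)·-0.649 - (-2)·1.356) / (8) = -0.668
  z = (5 - (-1)·-0.649 - (-1)·-0.668) / (3) = 1.228

(-0.649, -0.668, 1.228)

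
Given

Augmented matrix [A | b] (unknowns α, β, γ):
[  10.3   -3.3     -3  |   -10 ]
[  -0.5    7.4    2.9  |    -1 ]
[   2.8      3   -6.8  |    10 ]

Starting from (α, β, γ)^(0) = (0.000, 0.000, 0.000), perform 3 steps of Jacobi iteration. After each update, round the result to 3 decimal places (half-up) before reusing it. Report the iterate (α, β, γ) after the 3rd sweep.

Iteration 1:
  α = (-10 - (-3.3)·0.000 - (-3)·0.000) / (10.3) = -0.971
  β = (-1 - (-0.5)·0.000 - (2.9)·0.000) / (7.4) = -0.135
  γ = (10 - (2.8)·0.000 - (3)·0.000) / (-6.8) = -1.471
Iteration 2:
  α = (-10 - (-3.3)·-0.135 - (-3)·-1.471) / (10.3) = -1.443
  β = (-1 - (-0.5)·-0.971 - (2.9)·-1.471) / (7.4) = 0.376
  γ = (10 - (2.8)·-0.971 - (3)·-0.135) / (-6.8) = -1.930
Iteration 3:
  α = (-10 - (-3.3)·0.376 - (-3)·-1.930) / (10.3) = -1.413
  β = (-1 - (-0.5)·-1.443 - (2.9)·-1.930) / (7.4) = 0.524
  γ = (10 - (2.8)·-1.443 - (3)·0.376) / (-6.8) = -1.899

(-1.413, 0.524, -1.899)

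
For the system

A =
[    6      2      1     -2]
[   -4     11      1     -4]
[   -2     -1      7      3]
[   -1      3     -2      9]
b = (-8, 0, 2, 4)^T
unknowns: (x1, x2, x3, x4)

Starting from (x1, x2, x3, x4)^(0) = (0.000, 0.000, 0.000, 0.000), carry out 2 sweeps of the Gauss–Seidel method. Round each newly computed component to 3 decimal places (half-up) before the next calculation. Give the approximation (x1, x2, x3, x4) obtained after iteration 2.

Iteration 1:
  x1 = (-8 - (2)·0.000 - (1)·0.000 - (-2)·0.000) / (6) = -1.333
  x2 = (0 - (-4)·-1.333 - (1)·0.000 - (-4)·0.000) / (11) = -0.485
  x3 = (2 - (-2)·-1.333 - (-1)·-0.485 - (3)·0.000) / (7) = -0.164
  x4 = (4 - (-1)·-1.333 - (3)·-0.485 - (-2)·-0.164) / (9) = 0.422
Iteration 2:
  x1 = (-8 - (2)·-0.485 - (1)·-0.164 - (-2)·0.422) / (6) = -1.004
  x2 = (0 - (-4)·-1.004 - (1)·-0.164 - (-4)·0.422) / (11) = -0.197
  x3 = (2 - (-2)·-1.004 - (-1)·-0.197 - (3)·0.422) / (7) = -0.210
  x4 = (4 - (-1)·-1.004 - (3)·-0.197 - (-2)·-0.210) / (9) = 0.352

(-1.004, -0.197, -0.210, 0.352)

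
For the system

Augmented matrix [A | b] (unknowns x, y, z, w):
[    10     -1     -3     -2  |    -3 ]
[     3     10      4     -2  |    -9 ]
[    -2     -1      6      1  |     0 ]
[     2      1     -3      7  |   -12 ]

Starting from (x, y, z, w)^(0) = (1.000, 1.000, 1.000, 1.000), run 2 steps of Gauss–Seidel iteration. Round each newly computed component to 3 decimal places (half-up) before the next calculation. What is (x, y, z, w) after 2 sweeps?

Iteration 1:
  x = (-3 - (-1)·1.000 - (-3)·1.000 - (-2)·1.000) / (10) = 0.300
  y = (-9 - (3)·0.300 - (4)·1.000 - (-2)·1.000) / (10) = -1.190
  z = (0 - (-2)·0.300 - (-1)·-1.190 - (1)·1.000) / (6) = -0.265
  w = (-12 - (2)·0.300 - (1)·-1.190 - (-3)·-0.265) / (7) = -1.744
Iteration 2:
  x = (-3 - (-1)·-1.190 - (-3)·-0.265 - (-2)·-1.744) / (10) = -0.847
  y = (-9 - (3)·-0.847 - (4)·-0.265 - (-2)·-1.744) / (10) = -0.889
  z = (0 - (-2)·-0.847 - (-1)·-0.889 - (1)·-1.744) / (6) = -0.140
  w = (-12 - (2)·-0.847 - (1)·-0.889 - (-3)·-0.140) / (7) = -1.405

(-0.847, -0.889, -0.140, -1.405)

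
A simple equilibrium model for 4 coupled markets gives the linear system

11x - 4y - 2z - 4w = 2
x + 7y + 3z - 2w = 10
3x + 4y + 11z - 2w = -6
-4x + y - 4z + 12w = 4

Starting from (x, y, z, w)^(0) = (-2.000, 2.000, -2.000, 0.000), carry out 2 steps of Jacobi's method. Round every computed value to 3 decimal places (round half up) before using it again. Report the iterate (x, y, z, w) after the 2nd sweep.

Iteration 1:
  x = (2 - (-4)·2.000 - (-2)·-2.000 - (-4)·0.000) / (11) = 0.545
  y = (10 - (1)·-2.000 - (3)·-2.000 - (-2)·0.000) / (7) = 2.571
  z = (-6 - (3)·-2.000 - (4)·2.000 - (-2)·0.000) / (11) = -0.727
  w = (4 - (-4)·-2.000 - (1)·2.000 - (-4)·-2.000) / (12) = -1.167
Iteration 2:
  x = (2 - (-4)·2.571 - (-2)·-0.727 - (-4)·-1.167) / (11) = 0.560
  y = (10 - (1)·0.545 - (3)·-0.727 - (-2)·-1.167) / (7) = 1.329
  z = (-6 - (3)·0.545 - (4)·2.571 - (-2)·-1.167) / (11) = -1.841
  w = (4 - (-4)·0.545 - (1)·2.571 - (-4)·-0.727) / (12) = 0.058

(0.560, 1.329, -1.841, 0.058)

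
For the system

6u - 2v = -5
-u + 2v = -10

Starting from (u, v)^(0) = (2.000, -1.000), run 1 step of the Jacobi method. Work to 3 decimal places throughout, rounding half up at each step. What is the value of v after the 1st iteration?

-4.000

Iteration 1:
  u = (-5 - (-2)·-1.000) / (6) = -1.167
  v = (-10 - (-1)·2.000) / (2) = -4.000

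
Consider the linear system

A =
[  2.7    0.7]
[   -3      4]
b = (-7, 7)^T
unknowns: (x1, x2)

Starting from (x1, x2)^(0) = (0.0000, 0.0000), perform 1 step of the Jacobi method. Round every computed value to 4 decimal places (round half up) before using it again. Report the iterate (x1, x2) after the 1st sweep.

Iteration 1:
  x1 = (-7 - (0.7)·0.0000) / (2.7) = -2.5926
  x2 = (7 - (-3)·0.0000) / (4) = 1.7500

(-2.5926, 1.7500)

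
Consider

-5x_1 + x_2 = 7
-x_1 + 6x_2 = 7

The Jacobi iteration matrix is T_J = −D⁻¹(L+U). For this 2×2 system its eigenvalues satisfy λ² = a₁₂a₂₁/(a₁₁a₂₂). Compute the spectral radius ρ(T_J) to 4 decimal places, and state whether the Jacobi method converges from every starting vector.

0.1826

a₁₂a₂₁/(a₁₁a₂₂) = (1)·(-1) / ((-5)·(6)) = 0.033333
ρ = √|0.033333| = √0.033333 = 0.1826
ρ < 1, so Jacobi converges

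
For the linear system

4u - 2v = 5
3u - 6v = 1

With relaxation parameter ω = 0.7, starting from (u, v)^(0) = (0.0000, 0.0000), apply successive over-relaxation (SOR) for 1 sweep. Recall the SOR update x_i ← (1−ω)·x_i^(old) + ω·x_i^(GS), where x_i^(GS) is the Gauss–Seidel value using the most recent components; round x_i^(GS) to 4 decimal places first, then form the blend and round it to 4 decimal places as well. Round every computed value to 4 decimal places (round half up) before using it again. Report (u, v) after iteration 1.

(0.8750, 0.1896)

Iteration 1:
  u: GS value = (5 - (-2)·0.0000) / (4) = 1.2500;  u ← (1−ω)·0.0000 + ω·1.2500 = 0.8750
  v: GS value = (1 - (3)·0.8750) / (-6) = 0.2708;  v ← (1−ω)·0.0000 + ω·0.2708 = 0.1896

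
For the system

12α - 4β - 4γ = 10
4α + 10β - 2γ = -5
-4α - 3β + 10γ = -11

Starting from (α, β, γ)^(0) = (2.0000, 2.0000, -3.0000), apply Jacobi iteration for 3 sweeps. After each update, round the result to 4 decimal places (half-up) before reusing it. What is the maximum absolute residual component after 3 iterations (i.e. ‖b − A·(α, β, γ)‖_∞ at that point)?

Iteration 1:
  α = (10 - (-4)·2.0000 - (-4)·-3.0000) / (12) = 0.5000
  β = (-5 - (4)·2.0000 - (-2)·-3.0000) / (10) = -1.9000
  γ = (-11 - (-4)·2.0000 - (-3)·2.0000) / (10) = 0.3000
Iteration 2:
  α = (10 - (-4)·-1.9000 - (-4)·0.3000) / (12) = 0.3000
  β = (-5 - (4)·0.5000 - (-2)·0.3000) / (10) = -0.6400
  γ = (-11 - (-4)·0.5000 - (-3)·-1.9000) / (10) = -1.4700
Iteration 3:
  α = (10 - (-4)·-0.6400 - (-4)·-1.4700) / (12) = 0.1300
  β = (-5 - (4)·0.3000 - (-2)·-1.4700) / (10) = -0.9140
  γ = (-11 - (-4)·0.3000 - (-3)·-0.6400) / (10) = -1.1720
Residual b − A·x = (0.0960, 1.2760, -1.5020); ∞-norm = 1.5020

1.5020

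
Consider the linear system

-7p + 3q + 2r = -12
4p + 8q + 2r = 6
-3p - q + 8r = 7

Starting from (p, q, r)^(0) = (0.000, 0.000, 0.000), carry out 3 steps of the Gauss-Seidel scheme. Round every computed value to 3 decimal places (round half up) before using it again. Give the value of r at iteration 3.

Iteration 1:
  p = (-12 - (3)·0.000 - (2)·0.000) / (-7) = 1.714
  q = (6 - (4)·1.714 - (2)·0.000) / (8) = -0.107
  r = (7 - (-3)·1.714 - (-1)·-0.107) / (8) = 1.504
Iteration 2:
  p = (-12 - (3)·-0.107 - (2)·1.504) / (-7) = 2.098
  q = (6 - (4)·2.098 - (2)·1.504) / (8) = -0.675
  r = (7 - (-3)·2.098 - (-1)·-0.675) / (8) = 1.577
Iteration 3:
  p = (-12 - (3)·-0.675 - (2)·1.577) / (-7) = 1.876
  q = (6 - (4)·1.876 - (2)·1.577) / (8) = -0.582
  r = (7 - (-3)·1.876 - (-1)·-0.582) / (8) = 1.506

1.506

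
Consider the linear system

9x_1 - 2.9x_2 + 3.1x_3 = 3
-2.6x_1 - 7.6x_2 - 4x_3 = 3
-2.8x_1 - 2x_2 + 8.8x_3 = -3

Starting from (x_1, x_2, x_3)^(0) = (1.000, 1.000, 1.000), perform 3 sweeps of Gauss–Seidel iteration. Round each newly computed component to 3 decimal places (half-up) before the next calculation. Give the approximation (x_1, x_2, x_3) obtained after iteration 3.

Iteration 1:
  x_1 = (3 - (-2.9)·1.000 - (3.1)·1.000) / (9) = 0.311
  x_2 = (3 - (-2.6)·0.311 - (-4)·1.000) / (-7.6) = -1.027
  x_3 = (-3 - (-2.8)·0.311 - (-2)·-1.027) / (8.8) = -0.475
Iteration 2:
  x_1 = (3 - (-2.9)·-1.027 - (3.1)·-0.475) / (9) = 0.166
  x_2 = (3 - (-2.6)·0.166 - (-4)·-0.475) / (-7.6) = -0.202
  x_3 = (-3 - (-2.8)·0.166 - (-2)·-0.202) / (8.8) = -0.334
Iteration 3:
  x_1 = (3 - (-2.9)·-0.202 - (3.1)·-0.334) / (9) = 0.383
  x_2 = (3 - (-2.6)·0.383 - (-4)·-0.334) / (-7.6) = -0.350
  x_3 = (-3 - (-2.8)·0.383 - (-2)·-0.350) / (8.8) = -0.299

(0.383, -0.350, -0.299)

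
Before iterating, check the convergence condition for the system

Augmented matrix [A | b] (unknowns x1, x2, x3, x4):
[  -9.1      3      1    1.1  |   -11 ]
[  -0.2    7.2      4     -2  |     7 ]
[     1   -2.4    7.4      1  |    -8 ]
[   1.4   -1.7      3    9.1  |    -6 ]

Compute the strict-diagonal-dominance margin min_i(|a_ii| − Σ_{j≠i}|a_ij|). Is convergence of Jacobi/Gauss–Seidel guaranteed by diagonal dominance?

1

row 1: |-9.1| − (3+1+1.1) = 4
row 2: |7.2| − (0.2+4+2) = 1
row 3: |7.4| − (1+2.4+1) = 3
row 4: |9.1| − (1.4+1.7+3) = 3
minimum over rows = 1 → strictly diagonally dominant (convergence guaranteed)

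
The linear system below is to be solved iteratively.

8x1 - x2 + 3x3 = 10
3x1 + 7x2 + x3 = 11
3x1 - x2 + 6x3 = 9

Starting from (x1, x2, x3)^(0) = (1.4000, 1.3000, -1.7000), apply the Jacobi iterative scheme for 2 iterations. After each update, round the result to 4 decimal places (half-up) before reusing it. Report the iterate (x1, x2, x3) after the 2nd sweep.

Iteration 1:
  x1 = (10 - (-1)·1.3000 - (3)·-1.7000) / (8) = 2.0500
  x2 = (11 - (3)·1.4000 - (1)·-1.7000) / (7) = 1.2143
  x3 = (9 - (3)·1.4000 - (-1)·1.3000) / (6) = 1.0167
Iteration 2:
  x1 = (10 - (-1)·1.2143 - (3)·1.0167) / (8) = 1.0205
  x2 = (11 - (3)·2.0500 - (1)·1.0167) / (7) = 0.5476
  x3 = (9 - (3)·2.0500 - (-1)·1.2143) / (6) = 0.6774

(1.0205, 0.5476, 0.6774)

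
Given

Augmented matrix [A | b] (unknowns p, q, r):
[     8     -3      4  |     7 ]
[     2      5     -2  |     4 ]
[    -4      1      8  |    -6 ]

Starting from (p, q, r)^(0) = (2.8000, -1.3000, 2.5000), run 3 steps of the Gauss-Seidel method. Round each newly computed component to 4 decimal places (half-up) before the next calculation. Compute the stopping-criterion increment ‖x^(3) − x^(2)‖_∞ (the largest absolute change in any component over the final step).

2.0795

Iteration 1:
  p = (7 - (-3)·-1.3000 - (4)·2.5000) / (8) = -0.8625
  q = (4 - (2)·-0.8625 - (-2)·2.5000) / (5) = 2.1450
  r = (-6 - (-4)·-0.8625 - (1)·2.1450) / (8) = -1.4494
Iteration 2:
  p = (7 - (-3)·2.1450 - (4)·-1.4494) / (8) = 2.4041
  q = (4 - (2)·2.4041 - (-2)·-1.4494) / (5) = -0.7414
  r = (-6 - (-4)·2.4041 - (1)·-0.7414) / (8) = 0.5447
Iteration 3:
  p = (7 - (-3)·-0.7414 - (4)·0.5447) / (8) = 0.3246
  q = (4 - (2)·0.3246 - (-2)·0.5447) / (5) = 0.8880
  r = (-6 - (-4)·0.3246 - (1)·0.8880) / (8) = -0.6987
Change: (-2.0795, 1.6294, -1.2434) → max |·| = 2.0795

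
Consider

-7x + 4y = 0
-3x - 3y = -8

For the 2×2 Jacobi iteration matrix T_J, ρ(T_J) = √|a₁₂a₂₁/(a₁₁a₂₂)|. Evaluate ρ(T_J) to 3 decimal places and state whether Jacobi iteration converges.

0.756

a₁₂a₂₁/(a₁₁a₂₂) = (4)·(-3) / ((-7)·(-3)) = -0.571429
ρ = √|-0.571429| = √0.571429 = 0.756
ρ < 1, so Jacobi converges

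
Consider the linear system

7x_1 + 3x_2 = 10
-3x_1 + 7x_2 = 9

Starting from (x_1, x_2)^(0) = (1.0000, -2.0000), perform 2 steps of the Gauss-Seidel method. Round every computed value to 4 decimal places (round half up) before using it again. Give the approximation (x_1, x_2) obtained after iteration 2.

Iteration 1:
  x_1 = (10 - (3)·-2.0000) / (7) = 2.2857
  x_2 = (9 - (-3)·2.2857) / (7) = 2.2653
Iteration 2:
  x_1 = (10 - (3)·2.2653) / (7) = 0.4577
  x_2 = (9 - (-3)·0.4577) / (7) = 1.4819

(0.4577, 1.4819)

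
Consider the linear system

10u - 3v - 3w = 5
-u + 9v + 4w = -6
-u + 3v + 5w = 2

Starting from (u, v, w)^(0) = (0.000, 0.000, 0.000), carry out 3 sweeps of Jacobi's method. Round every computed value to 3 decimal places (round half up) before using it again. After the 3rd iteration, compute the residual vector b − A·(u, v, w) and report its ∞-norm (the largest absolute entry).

0.808

Iteration 1:
  u = (5 - (-3)·0.000 - (-3)·0.000) / (10) = 0.500
  v = (-6 - (-1)·0.000 - (4)·0.000) / (9) = -0.667
  w = (2 - (-1)·0.000 - (3)·0.000) / (5) = 0.400
Iteration 2:
  u = (5 - (-3)·-0.667 - (-3)·0.400) / (10) = 0.420
  v = (-6 - (-1)·0.500 - (4)·0.400) / (9) = -0.789
  w = (2 - (-1)·0.500 - (3)·-0.667) / (5) = 0.900
Iteration 3:
  u = (5 - (-3)·-0.789 - (-3)·0.900) / (10) = 0.533
  v = (-6 - (-1)·0.420 - (4)·0.900) / (9) = -1.020
  w = (2 - (-1)·0.420 - (3)·-0.789) / (5) = 0.957
Residual b − A·x = (-0.519, -0.115, 0.808); ∞-norm = 0.808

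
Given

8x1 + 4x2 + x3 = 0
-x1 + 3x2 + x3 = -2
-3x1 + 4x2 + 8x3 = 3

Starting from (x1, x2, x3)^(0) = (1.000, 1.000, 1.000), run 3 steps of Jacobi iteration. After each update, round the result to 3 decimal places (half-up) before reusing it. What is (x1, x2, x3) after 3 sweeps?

Iteration 1:
  x1 = (0 - (4)·1.000 - (1)·1.000) / (8) = -0.625
  x2 = (-2 - (-1)·1.000 - (1)·1.000) / (3) = -0.667
  x3 = (3 - (-3)·1.000 - (4)·1.000) / (8) = 0.250
Iteration 2:
  x1 = (0 - (4)·-0.667 - (1)·0.250) / (8) = 0.302
  x2 = (-2 - (-1)·-0.625 - (1)·0.250) / (3) = -0.958
  x3 = (3 - (-3)·-0.625 - (4)·-0.667) / (8) = 0.474
Iteration 3:
  x1 = (0 - (4)·-0.958 - (1)·0.474) / (8) = 0.420
  x2 = (-2 - (-1)·0.302 - (1)·0.474) / (3) = -0.724
  x3 = (3 - (-3)·0.302 - (4)·-0.958) / (8) = 0.967

(0.420, -0.724, 0.967)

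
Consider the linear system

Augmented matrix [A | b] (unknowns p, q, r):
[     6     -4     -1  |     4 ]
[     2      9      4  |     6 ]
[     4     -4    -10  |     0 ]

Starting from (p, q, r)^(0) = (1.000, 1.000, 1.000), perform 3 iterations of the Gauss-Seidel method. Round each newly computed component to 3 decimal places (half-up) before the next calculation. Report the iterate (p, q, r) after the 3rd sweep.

(0.848, 0.394, 0.182)

Iteration 1:
  p = (4 - (-4)·1.000 - (-1)·1.000) / (6) = 1.500
  q = (6 - (2)·1.500 - (4)·1.000) / (9) = -0.111
  r = (0 - (4)·1.500 - (-4)·-0.111) / (-10) = 0.644
Iteration 2:
  p = (4 - (-4)·-0.111 - (-1)·0.644) / (6) = 0.700
  q = (6 - (2)·0.700 - (4)·0.644) / (9) = 0.225
  r = (0 - (4)·0.700 - (-4)·0.225) / (-10) = 0.190
Iteration 3:
  p = (4 - (-4)·0.225 - (-1)·0.190) / (6) = 0.848
  q = (6 - (2)·0.848 - (4)·0.190) / (9) = 0.394
  r = (0 - (4)·0.848 - (-4)·0.394) / (-10) = 0.182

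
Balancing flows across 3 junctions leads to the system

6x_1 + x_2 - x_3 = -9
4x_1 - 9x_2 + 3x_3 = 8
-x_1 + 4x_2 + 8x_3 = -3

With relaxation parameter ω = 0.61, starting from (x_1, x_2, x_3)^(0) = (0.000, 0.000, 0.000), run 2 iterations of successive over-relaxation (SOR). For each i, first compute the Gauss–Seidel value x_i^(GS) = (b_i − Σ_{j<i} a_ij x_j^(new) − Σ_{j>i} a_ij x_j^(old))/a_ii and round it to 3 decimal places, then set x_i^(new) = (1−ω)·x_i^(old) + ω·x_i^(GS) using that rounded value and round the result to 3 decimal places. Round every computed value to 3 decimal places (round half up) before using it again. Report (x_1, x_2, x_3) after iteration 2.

(-1.197, -1.187, 0.020)

Iteration 1:
  x_1: GS value = (-9 - (1)·0.000 - (-1)·0.000) / (6) = -1.500;  x_1 ← (1−ω)·0.000 + ω·-1.500 = -0.915
  x_2: GS value = (8 - (4)·-0.915 - (3)·0.000) / (-9) = -1.296;  x_2 ← (1−ω)·0.000 + ω·-1.296 = -0.791
  x_3: GS value = (-3 - (-1)·-0.915 - (4)·-0.791) / (8) = -0.094;  x_3 ← (1−ω)·0.000 + ω·-0.094 = -0.057
Iteration 2:
  x_1: GS value = (-9 - (1)·-0.791 - (-1)·-0.057) / (6) = -1.378;  x_1 ← (1−ω)·-0.915 + ω·-1.378 = -1.197
  x_2: GS value = (8 - (4)·-1.197 - (3)·-0.057) / (-9) = -1.440;  x_2 ← (1−ω)·-0.791 + ω·-1.440 = -1.187
  x_3: GS value = (-3 - (-1)·-1.197 - (4)·-1.187) / (8) = 0.069;  x_3 ← (1−ω)·-0.057 + ω·0.069 = 0.020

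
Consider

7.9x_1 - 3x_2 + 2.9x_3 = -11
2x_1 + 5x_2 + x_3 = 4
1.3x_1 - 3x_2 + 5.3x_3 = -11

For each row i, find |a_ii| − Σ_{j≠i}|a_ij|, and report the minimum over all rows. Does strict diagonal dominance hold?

1

row 1: |7.9| − (3+2.9) = 2
row 2: |5| − (2+1) = 2
row 3: |5.3| − (1.3+3) = 1
minimum over rows = 1 → strictly diagonally dominant (convergence guaranteed)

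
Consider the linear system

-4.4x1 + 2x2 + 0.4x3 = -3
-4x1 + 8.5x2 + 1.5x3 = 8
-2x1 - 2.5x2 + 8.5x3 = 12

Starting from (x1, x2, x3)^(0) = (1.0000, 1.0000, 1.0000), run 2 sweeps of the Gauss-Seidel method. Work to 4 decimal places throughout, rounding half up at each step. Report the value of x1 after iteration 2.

1.4824

Iteration 1:
  x1 = (-3 - (2)·1.0000 - (0.4)·1.0000) / (-4.4) = 1.2273
  x2 = (8 - (-4)·1.2273 - (1.5)·1.0000) / (8.5) = 1.3423
  x3 = (12 - (-2)·1.2273 - (-2.5)·1.3423) / (8.5) = 2.0953
Iteration 2:
  x1 = (-3 - (2)·1.3423 - (0.4)·2.0953) / (-4.4) = 1.4824
  x2 = (8 - (-4)·1.4824 - (1.5)·2.0953) / (8.5) = 1.2690
  x3 = (12 - (-2)·1.4824 - (-2.5)·1.2690) / (8.5) = 2.1338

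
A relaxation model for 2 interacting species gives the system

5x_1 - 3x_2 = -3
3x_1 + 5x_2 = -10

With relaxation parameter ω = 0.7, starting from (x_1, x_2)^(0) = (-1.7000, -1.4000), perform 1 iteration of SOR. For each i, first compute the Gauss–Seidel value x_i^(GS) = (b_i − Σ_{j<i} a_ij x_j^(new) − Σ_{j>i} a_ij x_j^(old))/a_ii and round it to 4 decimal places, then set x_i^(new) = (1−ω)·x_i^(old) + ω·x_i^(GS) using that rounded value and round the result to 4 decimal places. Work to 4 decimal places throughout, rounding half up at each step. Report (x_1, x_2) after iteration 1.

Iteration 1:
  x_1: GS value = (-3 - (-3)·-1.4000) / (5) = -1.4400;  x_1 ← (1−ω)·-1.7000 + ω·-1.4400 = -1.5180
  x_2: GS value = (-10 - (3)·-1.5180) / (5) = -1.0892;  x_2 ← (1−ω)·-1.4000 + ω·-1.0892 = -1.1824

(-1.5180, -1.1824)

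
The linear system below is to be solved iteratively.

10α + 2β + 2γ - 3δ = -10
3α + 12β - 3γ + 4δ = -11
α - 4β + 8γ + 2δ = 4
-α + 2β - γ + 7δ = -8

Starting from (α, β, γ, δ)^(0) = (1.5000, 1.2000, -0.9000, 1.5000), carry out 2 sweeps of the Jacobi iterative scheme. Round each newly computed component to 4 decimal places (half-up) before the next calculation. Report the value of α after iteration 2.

-1.1242

Iteration 1:
  α = (-10 - (2)·1.2000 - (2)·-0.9000 - (-3)·1.5000) / (10) = -0.6100
  β = (-11 - (3)·1.5000 - (-3)·-0.9000 - (4)·1.5000) / (12) = -2.0167
  γ = (4 - (1)·1.5000 - (-4)·1.2000 - (2)·1.5000) / (8) = 0.5375
  δ = (-8 - (-1)·1.5000 - (2)·1.2000 - (-1)·-0.9000) / (7) = -1.4000
Iteration 2:
  α = (-10 - (2)·-2.0167 - (2)·0.5375 - (-3)·-1.4000) / (10) = -1.1242
  β = (-11 - (3)·-0.6100 - (-3)·0.5375 - (4)·-1.4000) / (12) = -0.1631
  γ = (4 - (1)·-0.6100 - (-4)·-2.0167 - (2)·-1.4000) / (8) = -0.0821
  δ = (-8 - (-1)·-0.6100 - (2)·-2.0167 - (-1)·0.5375) / (7) = -0.5770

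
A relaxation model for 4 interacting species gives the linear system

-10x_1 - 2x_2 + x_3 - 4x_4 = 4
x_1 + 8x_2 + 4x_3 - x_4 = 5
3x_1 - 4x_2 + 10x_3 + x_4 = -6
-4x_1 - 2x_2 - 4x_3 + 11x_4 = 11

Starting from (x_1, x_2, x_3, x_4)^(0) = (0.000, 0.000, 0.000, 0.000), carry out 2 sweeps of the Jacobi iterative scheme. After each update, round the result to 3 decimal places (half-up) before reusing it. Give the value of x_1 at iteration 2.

-0.985

Iteration 1:
  x_1 = (4 - (-2)·0.000 - (1)·0.000 - (-4)·0.000) / (-10) = -0.400
  x_2 = (5 - (1)·0.000 - (4)·0.000 - (-1)·0.000) / (8) = 0.625
  x_3 = (-6 - (3)·0.000 - (-4)·0.000 - (1)·0.000) / (10) = -0.600
  x_4 = (11 - (-4)·0.000 - (-2)·0.000 - (-4)·0.000) / (11) = 1.000
Iteration 2:
  x_1 = (4 - (-2)·0.625 - (1)·-0.600 - (-4)·1.000) / (-10) = -0.985
  x_2 = (5 - (1)·-0.400 - (4)·-0.600 - (-1)·1.000) / (8) = 1.100
  x_3 = (-6 - (3)·-0.400 - (-4)·0.625 - (1)·1.000) / (10) = -0.330
  x_4 = (11 - (-4)·-0.400 - (-2)·0.625 - (-4)·-0.600) / (11) = 0.750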